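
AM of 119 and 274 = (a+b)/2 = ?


AM = (119 + 274)/2 = 393/2 = 196.5

AM = 196.5


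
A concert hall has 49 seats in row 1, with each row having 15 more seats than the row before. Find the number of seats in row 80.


aₙ = a₁ + (n-1)d
= 49 + (80-1)×15
= 49 + 1185
= 1234

a_80 = 1234


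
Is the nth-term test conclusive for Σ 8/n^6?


lim(n→∞) 8/n^6 = 0
lim aₙ = 0 → nth-term test is INCONCLUSIVE
(Need other tests; this is actually a convergent p-series with p=6 > 1)

Inconclusive (lim aₙ = 0; need another test)


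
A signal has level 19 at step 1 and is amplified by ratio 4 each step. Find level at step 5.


aₙ = a₁·r^(n-1)
= 19×4^4
= 19×256
= 4864

a_5 = 4864


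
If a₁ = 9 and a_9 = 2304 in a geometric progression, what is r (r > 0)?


r^(n-1) = aₙ/a₁
r^8 = 2304/9 = 256
r = 256^(1/8)
= ±2; taking r > 0 gives r = 2

r = 2


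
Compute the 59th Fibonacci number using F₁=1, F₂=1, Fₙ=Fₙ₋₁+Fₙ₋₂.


Fibonacci sequence: 1, 1, 2, 3, 5, 8, 13, 21, 34, 55, 89, ...
F(59) = 956722026041

F(59) = 956722026041


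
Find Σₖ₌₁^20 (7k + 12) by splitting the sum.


Σ(7k+12) = 7·Σk + 12·n
= 7·210 + 12·20
= 1470 + 240 = 1710

Σ = 1710


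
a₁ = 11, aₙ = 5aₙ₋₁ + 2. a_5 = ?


Computing step by step:
a_1 = 11
a_2 = 57
a_3 = 287
a_4 = 1437
a_5 = 7187


a_5 = 7187


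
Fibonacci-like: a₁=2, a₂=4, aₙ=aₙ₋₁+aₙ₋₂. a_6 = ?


Computing iteratively: 2, 4, 6, 10, 16, 26
a_6 = 26

a_6 = 26


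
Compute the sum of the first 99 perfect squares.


n = 99
n(n+1)(2n+1)/6 = 99×100×199/6
= 1970100/6 = 328350

Σk² = 328350


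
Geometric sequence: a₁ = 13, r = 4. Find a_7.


aₙ = a₁·r^(n-1)
= 13×4^6
= 13×4096
= 53248

a_7 = 53248


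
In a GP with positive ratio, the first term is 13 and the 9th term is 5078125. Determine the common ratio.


r^(n-1) = aₙ/a₁
r^8 = 5078125/13 = 390625
r = 390625^(1/8)
= ±5; taking r > 0 gives r = 5

r = 5


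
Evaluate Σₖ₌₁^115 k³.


n(n+1)/2 = 115×116/2 = 6670
Σk³ = 6670² = 44488900

Σk³ = 44488900


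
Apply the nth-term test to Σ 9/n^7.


lim(n→∞) 9/n^7 = 0
lim aₙ = 0 → nth-term test is INCONCLUSIVE
(Need other tests; this is actually a convergent p-series with p=7 > 1)

Inconclusive (lim aₙ = 0; need another test)


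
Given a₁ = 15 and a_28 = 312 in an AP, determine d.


d = (aₙ - a₁)/(n-1)
= (312 - 15)/(28-1)
= 297/27 = 11

d = 11


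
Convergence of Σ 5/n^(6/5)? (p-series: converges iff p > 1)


p-series test: Σ c/n^p converges if p > 1, diverges if p ≤ 1 (constant c > 0 doesn't affect convergence).
p = 6/5
6/5 > 1 → CONVERGES

Converges (p = 6/5 > 1)


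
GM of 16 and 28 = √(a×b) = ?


GM = √(16×28) = √448 = 21.166

GM = 21.166


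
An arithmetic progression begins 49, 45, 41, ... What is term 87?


aₙ = a₁ + (n-1)d
= 49 + (87-1)×-4
= 49 - 344
= -295

a_87 = -295


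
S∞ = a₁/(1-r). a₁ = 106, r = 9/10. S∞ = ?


S∞ = a₁/(1-r) = 106/(1 - 9/10)
= 106/(1/10)
= 1060

S∞ = 1060


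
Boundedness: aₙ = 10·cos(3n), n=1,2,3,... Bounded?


For all n, -1 ≤ cos(3n) ≤ 1, so -10 ≤ 10·cos(3n) ≤ 10
Lower bound: -10, Upper bound: 10
The sequence IS bounded

Bounded (-10 ≤ aₙ ≤ 10)


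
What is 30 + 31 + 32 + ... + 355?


Σₖ₌30^355 k = Σₖ₌₁^355 k − Σₖ₌₁^29 k
= 355·356/2 − 29·30/2
= 63190 − 435 = 62755

Σk = 62755


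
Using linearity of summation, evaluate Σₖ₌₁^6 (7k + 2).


Σ(7k+2) = 7·Σk + 2·n
= 7·21 + 2·6
= 147 + 12 = 159

Σ = 159


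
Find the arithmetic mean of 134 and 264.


AM = (134 + 264)/2 = 398/2 = 199

AM = 199


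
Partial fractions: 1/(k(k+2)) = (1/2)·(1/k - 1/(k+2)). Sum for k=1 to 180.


1/(k(k+2)) = (1/2)·(1/k - 1/(k+2)) (partial fractions)
Telescoping: Σ = (1/2)·(1 + 1/2 - 1/181 - 1/182) = 24525/32942

Sum = 24525/32942


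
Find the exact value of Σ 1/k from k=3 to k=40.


Σₖ₌3^40 1/k = 1/3 + 1/4 + 1/5 + ... + 1/40
= 1349596818867013/485721041551200
≈ 2.7785

Sum = 1349596818867013/485721041551200 ≈ 2.7785


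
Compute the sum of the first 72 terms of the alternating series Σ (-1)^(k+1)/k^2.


S = 1 - 1/4 + 1/9 - 1/16 + 1/25 - 1/36 + 1/49 - 1/64 ± ...
= 0.8224
(Full series converges to +π²/12 ≈ +0.8225)

S_72 = 0.8224


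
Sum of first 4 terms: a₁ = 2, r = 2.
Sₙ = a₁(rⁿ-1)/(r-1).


Sₙ = 2×(2^4 - 1)/(2 - 1)
= 2×(16 - 1)/1
= 2×15/1
= 30

S_4 = 30


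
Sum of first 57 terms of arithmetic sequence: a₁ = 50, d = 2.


aₙ = 50 + (57-1)×2 = 162
Sₙ = n(a₁+aₙ)/2 = 57×(50+162)/2
= 57×212/2 = 6042

S_57 = 6042


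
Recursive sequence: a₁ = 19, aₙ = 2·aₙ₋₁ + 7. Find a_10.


Computing step by step:
a_1 = 19
a_2 = 45
a_3 = 97
a_4 = 201
a_5 = 409
a_6 = 825
a_7 = 1657
a_8 = 3321
a_9 = 6649
a_10 = 13305


a_10 = 13305


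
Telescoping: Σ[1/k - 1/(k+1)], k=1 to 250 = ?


Telescoping: adjacent terms cancel.
= 1/1 - 1/251
= 1 - 1/251 = 250/251

Sum = 250/251


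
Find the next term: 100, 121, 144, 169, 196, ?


Pattern: perfect squares: n²
Terms: 100, 121, 144, 169, 196
Next term = 225

Next term = 225


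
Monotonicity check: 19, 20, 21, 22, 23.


Differences: 1, 1, 1, 1
All differences > 0 → strictly INCREASING

Monotonically increasing


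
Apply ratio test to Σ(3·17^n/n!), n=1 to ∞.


aₙ = 3·17^n/n!
a_{n+1}/aₙ = 17^(n+1)/(n+1)! × n!/17^n  (constant 3 cancels)
= 17/(n+1)
L = lim(n→∞) 17/(n+1) = 0
L < 1 → series CONVERGES

Converges (ratio test: L = 0 < 1)


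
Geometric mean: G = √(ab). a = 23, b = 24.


GM = √(23×24) = √552 = 23.4947

GM = 23.4947


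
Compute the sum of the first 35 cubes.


n(n+1)/2 = 35×36/2 = 630
Σk³ = 630² = 396900

Σk³ = 396900


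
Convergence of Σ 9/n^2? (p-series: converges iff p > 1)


p-series test: Σ c/n^p converges if p > 1, diverges if p ≤ 1 (constant c > 0 doesn't affect convergence).
p = 2
2 > 1 → CONVERGES

Converges (p = 2 > 1)


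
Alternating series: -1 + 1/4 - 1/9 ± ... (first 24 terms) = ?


S = -1 + 1/4 - 1/9 + 1/16 - 1/25 + 1/36 - 1/49 + 1/64 ± ...
= -0.8216
(Full series converges to -π²/12 ≈ -0.8225)

S_24 = -0.8216


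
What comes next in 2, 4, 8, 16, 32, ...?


Pattern: powers of 2: 2ⁿ
Terms: 2, 4, 8, 16, 32
Next term = 64

Next term = 64


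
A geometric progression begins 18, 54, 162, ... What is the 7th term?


aₙ = a₁·r^(n-1)
= 18×3^6
= 18×729
= 13122

a_7 = 13122


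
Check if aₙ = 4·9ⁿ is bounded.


aₙ = 4·9ⁿ → as n→∞, aₙ→∞ (since base 9 > 1)
No finite upper bound exists
The sequence is UNBOUNDED

Unbounded (aₙ → ∞ as n → ∞)


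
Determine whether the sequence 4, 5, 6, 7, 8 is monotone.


Differences: 1, 1, 1, 1
All differences > 0 → strictly INCREASING

Monotonically increasing


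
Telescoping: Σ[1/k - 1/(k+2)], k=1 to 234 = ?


Telescoping with gap 2: two head and two tail terms survive.
= (1 + 1/2) - (1/235 + 1/236)
= 3/2 - 1/235 - 1/236 = 82719/55460

Sum = 82719/55460


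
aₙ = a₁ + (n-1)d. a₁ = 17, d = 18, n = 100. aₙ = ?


aₙ = a₁ + (n-1)d
= 17 + (100-1)×18
= 17 + 1782
= 1799

a_100 = 1799


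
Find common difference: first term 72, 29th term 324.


d = (aₙ - a₁)/(n-1)
= (324 - 72)/(29-1)
= 252/28 = 9

d = 9


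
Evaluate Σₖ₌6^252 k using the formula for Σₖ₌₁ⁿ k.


Σₖ₌6^252 k = Σₖ₌₁^252 k − Σₖ₌₁^5 k
= 252·253/2 − 5·6/2
= 31878 − 15 = 31863

Σk = 31863


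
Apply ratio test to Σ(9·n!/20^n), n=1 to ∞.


aₙ = 9·n!/20^n
a_{n+1}/aₙ = (n+1)!/20^(n+1) × 20^n/n!  (constant 9 cancels)
= (n+1)/20
L = lim(n→∞) (n+1)/20 = ∞
L > 1 → series DIVERGES

Diverges (ratio test: L = ∞ > 1)


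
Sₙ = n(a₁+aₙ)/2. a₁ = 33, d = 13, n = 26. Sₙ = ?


aₙ = 33 + (26-1)×13 = 358
Sₙ = n(a₁+aₙ)/2 = 26×(33+358)/2
= 26×391/2 = 5083

S_26 = 5083


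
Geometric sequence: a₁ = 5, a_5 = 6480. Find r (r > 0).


r^(n-1) = aₙ/a₁
r^4 = 6480/5 = 1296
r = 1296^(1/4)
= ±6; taking r > 0 gives r = 6

r = 6


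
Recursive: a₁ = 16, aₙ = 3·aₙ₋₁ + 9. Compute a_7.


Computing step by step:
a_1 = 16
a_2 = 57
a_3 = 180
a_4 = 549
a_5 = 1656
a_6 = 4977
a_7 = 14940


a_7 = 14940


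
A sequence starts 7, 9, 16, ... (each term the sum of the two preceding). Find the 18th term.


Computing iteratively: 7, 9, 16, 25, 41, 66, 107, 173, 280, 453, 733, 1186, ...
a_18 = 21282

a_18 = 21282


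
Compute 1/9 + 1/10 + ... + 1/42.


Σₖ₌9^42 1/k = 1/9 + 1/10 + 1/11 + ... + 1/42
= 32040254434491593/19914562703599200
≈ 1.6089

Sum = 32040254434491593/19914562703599200 ≈ 1.6089


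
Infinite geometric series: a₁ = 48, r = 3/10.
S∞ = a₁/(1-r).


S∞ = a₁/(1-r) = 48/(1 - 3/10)
= 48/(7/10)
= 480/7

S∞ = 480/7


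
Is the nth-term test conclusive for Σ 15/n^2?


lim(n→∞) 15/n^2 = 0
lim aₙ = 0 → nth-term test is INCONCLUSIVE
(Need other tests; this is actually a convergent p-series with p=2 > 1)

Inconclusive (lim aₙ = 0; need another test)


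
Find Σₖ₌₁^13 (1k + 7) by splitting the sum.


Σ(1k+7) = 1·Σk + 7·n
= 1·91 + 7·13
= 91 + 91 = 182

Σ = 182


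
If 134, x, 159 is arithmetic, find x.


AM = (134 + 159)/2 = 293/2 = 146.5

AM = 146.5


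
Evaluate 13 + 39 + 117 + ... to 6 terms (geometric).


Sₙ = 13×(3^6 - 1)/(3 - 1)
= 13×(729 - 1)/2
= 13×728/2
= 4732

S_6 = 4732


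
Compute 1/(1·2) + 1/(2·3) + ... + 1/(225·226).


1/(k(k+1)) = 1/k - 1/(k+1) (partial fractions)
Telescoping: Σ = 1 - 1/226 = 225/226

Sum = 225/226


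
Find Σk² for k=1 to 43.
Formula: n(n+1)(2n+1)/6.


n = 43
n(n+1)(2n+1)/6 = 43×44×87/6
= 164604/6 = 27434

Σk² = 27434


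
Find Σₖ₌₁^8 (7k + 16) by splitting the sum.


Σ(7k+16) = 7·Σk + 16·n
= 7·36 + 16·8
= 252 + 128 = 380

Σ = 380


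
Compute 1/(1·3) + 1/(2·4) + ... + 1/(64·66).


1/(k(k+2)) = (1/2)·(1/k - 1/(k+2)) (partial fractions)
Telescoping: Σ = (1/2)·(1 + 1/2 - 1/65 - 1/66) = 1576/2145

Sum = 1576/2145


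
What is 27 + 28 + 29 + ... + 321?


Σₖ₌27^321 k = Σₖ₌₁^321 k − Σₖ₌₁^26 k
= 321·322/2 − 26·27/2
= 51681 − 351 = 51330

Σk = 51330


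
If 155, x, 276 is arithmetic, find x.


AM = (155 + 276)/2 = 431/2 = 215.5

AM = 215.5


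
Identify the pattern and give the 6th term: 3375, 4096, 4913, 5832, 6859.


Pattern: perfect cubes: n³
Terms: 3375, 4096, 4913, 5832, 6859
Next term = 8000

Next term = 8000


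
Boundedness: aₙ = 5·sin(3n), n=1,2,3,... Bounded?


For all n, -1 ≤ sin(3n) ≤ 1, so -5 ≤ 5·sin(3n) ≤ 5
Lower bound: -5, Upper bound: 5
The sequence IS bounded

Bounded (-5 ≤ aₙ ≤ 5)


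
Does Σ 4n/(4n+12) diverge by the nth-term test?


lim(n→∞) 4n/(4n+12) = 4/4 = 1  (divide numerator and denominator by n)
lim aₙ = 1 ≠ 0 → series DIVERGES

Diverges (lim aₙ = 1 ≠ 0)


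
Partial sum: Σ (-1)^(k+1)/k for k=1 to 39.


S = 1 - 1/2 + 1/3 - 1/4 + 1/5 - 1/6 + 1/7 - 1/8 ± ...
= 0.7058
(Full series converges to +ln(2) ≈ +0.6931)

S_39 = 0.7058


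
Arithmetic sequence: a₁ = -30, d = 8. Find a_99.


aₙ = a₁ + (n-1)d
= -30 + (99-1)×8
= -30 + 784
= 754

a_99 = 754


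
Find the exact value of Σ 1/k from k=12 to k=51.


Σₖ₌12^51 1/k = 1/12 + 1/13 + 1/14 + ... + 1/51
= 4645268866599554270339/3099044504245996706400
≈ 1.4989

Sum = 4645268866599554270339/3099044504245996706400 ≈ 1.4989


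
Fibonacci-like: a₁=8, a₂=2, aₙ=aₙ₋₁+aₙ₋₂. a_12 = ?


Computing iteratively: 8, 2, 10, 12, 22, 34, 56, 90, 146, 236, 382, 618
a_12 = 618

a_12 = 618


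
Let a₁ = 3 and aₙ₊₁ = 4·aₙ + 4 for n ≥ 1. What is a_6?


Computing step by step:
a_1 = 3
a_2 = 16
a_3 = 68
a_4 = 276
a_5 = 1108
a_6 = 4436


a_6 = 4436


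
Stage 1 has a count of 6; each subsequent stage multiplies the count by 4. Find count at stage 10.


aₙ = a₁·r^(n-1)
= 6×4^9
= 6×262144
= 1572864

a_10 = 1572864


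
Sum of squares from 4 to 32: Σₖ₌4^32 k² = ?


Σₖ₌4^32 k² = Σₖ₌₁^32 k² − Σₖ₌₁^3 k²
= 32·33·65/6 − 3·4·7/6
= 11440 − 14 = 11426

Σk² = 11426


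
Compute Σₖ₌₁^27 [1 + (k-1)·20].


aₙ = 1 + (27-1)×20 = 521
Sₙ = n(a₁+aₙ)/2 = 27×(1+521)/2
= 27×522/2 = 7047

S_27 = 7047


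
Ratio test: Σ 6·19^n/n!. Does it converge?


aₙ = 6·19^n/n!
a_{n+1}/aₙ = 19^(n+1)/(n+1)! × n!/19^n  (constant 6 cancels)
= 19/(n+1)
L = lim(n→∞) 19/(n+1) = 0
L < 1 → series CONVERGES

Converges (ratio test: L = 0 < 1)


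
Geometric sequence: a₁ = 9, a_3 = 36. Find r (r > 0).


r^(n-1) = aₙ/a₁
r^2 = 36/9 = 4
r = 4^(1/2)
= ±2; taking r > 0 gives r = 2

r = 2


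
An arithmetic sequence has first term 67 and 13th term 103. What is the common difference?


d = (aₙ - a₁)/(n-1)
= (103 - 67)/(13-1)
= 36/12 = 3

d = 3


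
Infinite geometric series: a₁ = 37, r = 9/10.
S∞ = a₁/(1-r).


S∞ = a₁/(1-r) = 37/(1 - 9/10)
= 37/(1/10)
= 370

S∞ = 370


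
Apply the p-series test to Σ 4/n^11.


p-series test: Σ c/n^p converges if p > 1, diverges if p ≤ 1 (constant c > 0 doesn't affect convergence).
p = 11
11 > 1 → CONVERGES

Converges (p = 11 > 1)


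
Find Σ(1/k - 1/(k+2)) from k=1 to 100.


Telescoping with gap 2: two head and two tail terms survive.
= (1 + 1/2) - (1/101 + 1/102)
= 3/2 - 1/101 - 1/102 = 7625/5151

Sum = 7625/5151


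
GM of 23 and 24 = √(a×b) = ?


GM = √(23×24) = √552 = 23.4947

GM = 23.4947


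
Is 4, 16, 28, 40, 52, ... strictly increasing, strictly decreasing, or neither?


Differences: 12, 12, 12, 12
All differences > 0 → strictly INCREASING

Monotonically increasing


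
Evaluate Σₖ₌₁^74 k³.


n(n+1)/2 = 74×75/2 = 2775
Σk³ = 2775² = 7700625

Σk³ = 7700625


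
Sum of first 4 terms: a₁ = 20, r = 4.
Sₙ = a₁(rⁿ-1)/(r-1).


Sₙ = 20×(4^4 - 1)/(4 - 1)
= 20×(256 - 1)/3
= 20×255/3
= 1700

S_4 = 1700


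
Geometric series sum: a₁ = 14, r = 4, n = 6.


Sₙ = 14×(4^6 - 1)/(4 - 1)
= 14×(4096 - 1)/3
= 14×4095/3
= 19110

S_6 = 19110


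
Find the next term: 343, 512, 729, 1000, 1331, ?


Pattern: perfect cubes: n³
Terms: 343, 512, 729, 1000, 1331
Next term = 1728

Next term = 1728


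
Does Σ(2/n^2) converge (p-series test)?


p-series test: Σ c/n^p converges if p > 1, diverges if p ≤ 1 (constant c > 0 doesn't affect convergence).
p = 2
2 > 1 → CONVERGES

Converges (p = 2 > 1)


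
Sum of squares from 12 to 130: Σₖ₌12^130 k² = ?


Σₖ₌12^130 k² = Σₖ₌₁^130 k² − Σₖ₌₁^11 k²
= 130·131·261/6 − 11·12·23/6
= 740805 − 506 = 740299

Σk² = 740299


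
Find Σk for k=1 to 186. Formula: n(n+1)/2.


n(n+1)/2 = 186×187/2 = 34782/2 = 17391

Σk = 17391


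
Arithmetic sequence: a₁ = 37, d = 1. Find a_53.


aₙ = a₁ + (n-1)d
= 37 + (53-1)×1
= 37 + 52
= 89

a_53 = 89


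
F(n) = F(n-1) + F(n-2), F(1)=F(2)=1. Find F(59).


Fibonacci sequence: 1, 1, 2, 3, 5, 8, 13, 21, 34, 55, 89, ...
F(59) = 956722026041

F(59) = 956722026041


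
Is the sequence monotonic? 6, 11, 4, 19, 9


Differences: 5, -7, 15, -10
Difference at position 1 is +5 (> 0) but position 2 is -7 (< 0) — sequence both rises and falls
→ NOT monotonic

Not monotonic


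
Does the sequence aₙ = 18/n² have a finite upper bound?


a₁ = 18, a₂ = 18/4, a₃ = 18/9, ...
0 < aₙ ≤ 18 for all n ≥ 1
The sequence IS bounded

Bounded (0 < aₙ ≤ 18)


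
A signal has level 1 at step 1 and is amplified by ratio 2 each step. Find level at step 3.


aₙ = a₁·r^(n-1)
= 1×2^2
= 1×4
= 4

a_3 = 4


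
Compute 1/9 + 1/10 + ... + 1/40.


Σₖ₌9^40 1/k = 1/9 + 1/10 + 1/11 + ... + 1/40
= 108293996996839/69388720221600
≈ 1.5607

Sum = 108293996996839/69388720221600 ≈ 1.5607


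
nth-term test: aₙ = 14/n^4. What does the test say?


lim(n→∞) 14/n^4 = 0
lim aₙ = 0 → nth-term test is INCONCLUSIVE
(Need other tests; this is actually a convergent p-series with p=4 > 1)

Inconclusive (lim aₙ = 0; need another test)


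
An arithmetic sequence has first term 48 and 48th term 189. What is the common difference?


d = (aₙ - a₁)/(n-1)
= (189 - 48)/(48-1)
= 141/47 = 3

d = 3


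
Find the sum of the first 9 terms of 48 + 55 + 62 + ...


aₙ = 48 + (9-1)×7 = 104
Sₙ = n(a₁+aₙ)/2 = 9×(48+104)/2
= 9×152/2 = 684

S_9 = 684


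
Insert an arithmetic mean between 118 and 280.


AM = (118 + 280)/2 = 398/2 = 199

AM = 199


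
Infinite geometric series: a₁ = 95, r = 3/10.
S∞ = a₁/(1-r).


S∞ = a₁/(1-r) = 95/(1 - 3/10)
= 95/(7/10)
= 950/7

S∞ = 950/7


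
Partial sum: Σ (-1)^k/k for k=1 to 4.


S = -1 + 1/2 - 1/3 + 1/4
= -0.5833
(Full series converges to -ln(2) ≈ -0.6931)

S_4 = -0.5833


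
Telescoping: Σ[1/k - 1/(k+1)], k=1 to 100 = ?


Telescoping: adjacent terms cancel.
= 1/1 - 1/101
= 1 - 1/101 = 100/101

Sum = 100/101


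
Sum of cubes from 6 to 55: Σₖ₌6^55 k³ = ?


Σₖ₌6^55 k³ = [55·56/2]² − [5·6/2]²
= 2371600 − 225 = 2371375

Σk³ = 2371375


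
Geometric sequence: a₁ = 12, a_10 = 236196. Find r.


r^(n-1) = aₙ/a₁
r^9 = 236196/12 = 19683
r = 19683^(1/9)
= 3

r = 3


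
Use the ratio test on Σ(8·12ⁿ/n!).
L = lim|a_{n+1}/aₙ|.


aₙ = 8·12^n/n!
a_{n+1}/aₙ = 12^(n+1)/(n+1)! × n!/12^n  (constant 8 cancels)
= 12/(n+1)
L = lim(n→∞) 12/(n+1) = 0
L < 1 → series CONVERGES

Converges (ratio test: L = 0 < 1)


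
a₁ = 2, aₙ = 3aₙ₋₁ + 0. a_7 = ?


Computing step by step:
a_1 = 2
a_2 = 6
a_3 = 18
a_4 = 54
a_5 = 162
a_6 = 486
a_7 = 1458


a_7 = 1458


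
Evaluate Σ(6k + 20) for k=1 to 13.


Σ(6k+20) = 6·Σk + 20·n
= 6·91 + 20·13
= 546 + 260 = 806

Σ = 806


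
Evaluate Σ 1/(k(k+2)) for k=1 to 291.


1/(k(k+2)) = (1/2)·(1/k - 1/(k+2)) (partial fractions)
Telescoping: Σ = (1/2)·(1 + 1/2 - 1/292 - 1/293) = 127749/171112

Sum = 127749/171112


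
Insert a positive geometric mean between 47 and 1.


GM = √(47×1) = √47 = 6.8557

GM = 6.8557


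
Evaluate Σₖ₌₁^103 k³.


n(n+1)/2 = 103×104/2 = 5356
Σk³ = 5356² = 28686736

Σk³ = 28686736


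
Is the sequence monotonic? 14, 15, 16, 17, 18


Differences: 1, 1, 1, 1
All differences > 0 → strictly INCREASING

Monotonically increasing


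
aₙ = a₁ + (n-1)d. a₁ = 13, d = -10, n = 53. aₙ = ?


aₙ = a₁ + (n-1)d
= 13 + (53-1)×-10
= 13 - 520
= -507

a_53 = -507


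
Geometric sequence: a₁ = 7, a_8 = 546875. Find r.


r^(n-1) = aₙ/a₁
r^7 = 546875/7 = 78125
r = 78125^(1/7)
= 5

r = 5


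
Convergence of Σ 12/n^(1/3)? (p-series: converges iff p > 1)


p-series test: Σ c/n^p converges if p > 1, diverges if p ≤ 1 (constant c > 0 doesn't affect convergence).
p = 1/3
1/3 ≤ 1 → DIVERGES

Diverges (p = 1/3 ≤ 1)


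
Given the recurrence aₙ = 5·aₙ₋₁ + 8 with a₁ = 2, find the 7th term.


Computing step by step:
a_1 = 2
a_2 = 18
a_3 = 98
a_4 = 498
a_5 = 2498
a_6 = 12498
a_7 = 62498


a_7 = 62498


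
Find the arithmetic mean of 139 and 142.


AM = (139 + 142)/2 = 281/2 = 140.5

AM = 140.5


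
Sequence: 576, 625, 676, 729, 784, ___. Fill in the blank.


Pattern: perfect squares: n²
Terms: 576, 625, 676, 729, 784
Next term = 841

Next term = 841


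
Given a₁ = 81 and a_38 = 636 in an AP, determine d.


d = (aₙ - a₁)/(n-1)
= (636 - 81)/(38-1)
= 555/37 = 15

d = 15


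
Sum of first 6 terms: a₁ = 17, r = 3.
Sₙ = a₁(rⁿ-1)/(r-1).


Sₙ = 17×(3^6 - 1)/(3 - 1)
= 17×(729 - 1)/2
= 17×728/2
= 6188

S_6 = 6188


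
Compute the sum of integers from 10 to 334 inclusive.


Σₖ₌10^334 k = Σₖ₌₁^334 k − Σₖ₌₁^9 k
= 334·335/2 − 9·10/2
= 55945 − 45 = 55900

Σk = 55900


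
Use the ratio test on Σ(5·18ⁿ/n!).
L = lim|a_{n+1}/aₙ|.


aₙ = 5·18^n/n!
a_{n+1}/aₙ = 18^(n+1)/(n+1)! × n!/18^n  (constant 5 cancels)
= 18/(n+1)
L = lim(n→∞) 18/(n+1) = 0
L < 1 → series CONVERGES

Converges (ratio test: L = 0 < 1)


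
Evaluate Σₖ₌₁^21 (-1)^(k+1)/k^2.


S = 1 - 1/4 + 1/9 - 1/16 + 1/25 - 1/36 + 1/49 - 1/64 ± ...
= 0.8235
(Full series converges to +π²/12 ≈ +0.8225)

S_21 = 0.8235


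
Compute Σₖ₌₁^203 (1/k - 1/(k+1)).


Telescoping: adjacent terms cancel.
= 1/1 - 1/204
= 1 - 1/204 = 203/204

Sum = 203/204


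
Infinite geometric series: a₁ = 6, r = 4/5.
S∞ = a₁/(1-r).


S∞ = a₁/(1-r) = 6/(1 - 4/5)
= 6/(1/5)
= 30

S∞ = 30


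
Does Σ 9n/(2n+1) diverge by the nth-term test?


lim(n→∞) 9n/(2n+1) = 9/2 = 9/2  (divide numerator and denominator by n)
lim aₙ = 9/2 ≠ 0 → series DIVERGES

Diverges (lim aₙ = 9/2 ≠ 0)


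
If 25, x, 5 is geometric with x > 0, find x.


GM = √(25×5) = √125 = 11.1803

GM = 11.1803


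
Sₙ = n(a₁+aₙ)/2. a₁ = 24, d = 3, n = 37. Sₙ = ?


aₙ = 24 + (37-1)×3 = 132
Sₙ = n(a₁+aₙ)/2 = 37×(24+132)/2
= 37×156/2 = 2886

S_37 = 2886


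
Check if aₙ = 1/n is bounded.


a₁ = 1, a₂ = 1/2, a₃ = 1/3, ...
0 < aₙ ≤ 1 for all n ≥ 1
Lower bound: 0, Upper bound: 1
The sequence IS bounded

Bounded (0 < aₙ ≤ 1)


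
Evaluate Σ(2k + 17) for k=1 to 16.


Σ(2k+17) = 2·Σk + 17·n
= 2·136 + 17·16
= 272 + 272 = 544

Σ = 544


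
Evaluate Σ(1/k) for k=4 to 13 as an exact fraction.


Σₖ₌4^13 1/k = 1/4 + 1/5 + 1/6 + 1/7 + 1/8 + 1/9 + 1/10 + 1/11 + 1/12 + 1/13
= 485333/360360
≈ 1.3468

Sum = 485333/360360 ≈ 1.3468


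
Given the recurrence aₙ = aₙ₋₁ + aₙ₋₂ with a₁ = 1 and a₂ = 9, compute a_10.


Computing iteratively: 1, 9, 10, 19, 29, 48, 77, 125, 202, 327
a_10 = 327

a_10 = 327


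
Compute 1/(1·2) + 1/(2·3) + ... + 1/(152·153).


1/(k(k+1)) = 1/k - 1/(k+1) (partial fractions)
Telescoping: Σ = 1 - 1/153 = 152/153

Sum = 152/153


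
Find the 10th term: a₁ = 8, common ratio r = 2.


aₙ = a₁·r^(n-1)
= 8×2^9
= 8×512
= 4096

a_10 = 4096


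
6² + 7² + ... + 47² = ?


Σₖ₌6^47 k² = Σₖ₌₁^47 k² − Σₖ₌₁^5 k²
= 47·48·95/6 − 5·6·11/6
= 35720 − 55 = 35665

Σk² = 35665


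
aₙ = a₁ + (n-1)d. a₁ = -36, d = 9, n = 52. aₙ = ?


aₙ = a₁ + (n-1)d
= -36 + (52-1)×9
= -36 + 459
= 423

a_52 = 423


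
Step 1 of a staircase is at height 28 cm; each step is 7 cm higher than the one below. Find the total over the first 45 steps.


aₙ = 28 + (45-1)×7 = 336
Sₙ = n(a₁+aₙ)/2 = 45×(28+336)/2
= 45×364/2 = 8190

S_45 = 8190


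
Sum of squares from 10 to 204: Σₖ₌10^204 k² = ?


Σₖ₌10^204 k² = Σₖ₌₁^204 k² − Σₖ₌₁^9 k²
= 204·205·409/6 − 9·10·19/6
= 2850730 − 285 = 2850445

Σk² = 2850445


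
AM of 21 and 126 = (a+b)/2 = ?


AM = (21 + 126)/2 = 147/2 = 73.5

AM = 73.5


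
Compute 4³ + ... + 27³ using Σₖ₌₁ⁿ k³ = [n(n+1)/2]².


Σₖ₌4^27 k³ = [27·28/2]² − [3·4/2]²
= 142884 − 36 = 142848

Σk³ = 142848


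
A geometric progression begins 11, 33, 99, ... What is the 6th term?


aₙ = a₁·r^(n-1)
= 11×3^5
= 11×243
= 2673

a_6 = 2673


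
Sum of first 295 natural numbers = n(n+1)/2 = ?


n(n+1)/2 = 295×296/2 = 87320/2 = 43660

Σk = 43660


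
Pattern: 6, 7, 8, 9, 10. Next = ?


Pattern: arithmetic (d=1)
Terms: 6, 7, 8, 9, 10
Next term = 11

Next term = 11


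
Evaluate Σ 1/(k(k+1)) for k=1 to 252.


1/(k(k+1)) = 1/k - 1/(k+1) (partial fractions)
Telescoping: Σ = 1 - 1/253 = 252/253

Sum = 252/253


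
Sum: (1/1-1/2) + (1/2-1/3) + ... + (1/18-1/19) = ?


Telescoping: adjacent terms cancel.
= 1/1 - 1/19
= 1 - 1/19 = 18/19

Sum = 18/19


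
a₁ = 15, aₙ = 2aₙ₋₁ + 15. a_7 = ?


Computing step by step:
a_1 = 15
a_2 = 45
a_3 = 105
a_4 = 225
a_5 = 465
a_6 = 945
a_7 = 1905


a_7 = 1905


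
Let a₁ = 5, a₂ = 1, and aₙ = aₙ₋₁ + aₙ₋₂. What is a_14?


Computing iteratively: 5, 1, 6, 7, 13, 20, 33, 53, 86, 139, 225, 364, ...
a_14 = 953

a_14 = 953


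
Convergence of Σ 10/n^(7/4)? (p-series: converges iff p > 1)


p-series test: Σ c/n^p converges if p > 1, diverges if p ≤ 1 (constant c > 0 doesn't affect convergence).
p = 7/4
7/4 > 1 → CONVERGES

Converges (p = 7/4 > 1)


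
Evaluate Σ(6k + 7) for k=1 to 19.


Σ(6k+7) = 6·Σk + 7·n
= 6·190 + 7·19
= 1140 + 133 = 1273

Σ = 1273


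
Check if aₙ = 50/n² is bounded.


a₁ = 50, a₂ = 50/4, a₃ = 50/9, ...
0 < aₙ ≤ 50 for all n ≥ 1
The sequence IS bounded

Bounded (0 < aₙ ≤ 50)


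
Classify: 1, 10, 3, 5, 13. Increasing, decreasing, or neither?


Differences: 9, -7, 2, 8
Difference at position 1 is +9 (> 0) but position 2 is -7 (< 0) — sequence both rises and falls
→ NOT monotonic

Not monotonic


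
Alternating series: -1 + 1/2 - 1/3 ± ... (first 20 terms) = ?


S = -1 + 1/2 - 1/3 + 1/4 - 1/5 + 1/6 - 1/7 + 1/8 ± ...
= -0.6688
(Full series converges to -ln(2) ≈ -0.6931)

S_20 = -0.6688


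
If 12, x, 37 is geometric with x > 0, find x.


GM = √(12×37) = √444 = 21.0713

GM = 21.0713


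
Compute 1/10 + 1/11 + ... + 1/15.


Σₖ₌10^15 1/k = 1/10 + 1/11 + 1/12 + 1/13 + 1/14 + 1/15
= 1959/4004
≈ 0.4893

Sum = 1959/4004 ≈ 0.4893


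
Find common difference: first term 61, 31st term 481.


d = (aₙ - a₁)/(n-1)
= (481 - 61)/(31-1)
= 420/30 = 14

d = 14


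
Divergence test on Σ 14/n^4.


lim(n→∞) 14/n^4 = 0
lim aₙ = 0 → nth-term test is INCONCLUSIVE
(Need other tests; this is actually a convergent p-series with p=4 > 1)

Inconclusive (lim aₙ = 0; need another test)


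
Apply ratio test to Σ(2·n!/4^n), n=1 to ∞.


aₙ = 2·n!/4^n
a_{n+1}/aₙ = (n+1)!/4^(n+1) × 4^n/n!  (constant 2 cancels)
= (n+1)/4
L = lim(n→∞) (n+1)/4 = ∞
L > 1 → series DIVERGES

Diverges (ratio test: L = ∞ > 1)


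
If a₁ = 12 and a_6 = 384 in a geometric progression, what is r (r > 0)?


r^(n-1) = aₙ/a₁
r^5 = 384/12 = 32
r = 32^(1/5)
= 2

r = 2


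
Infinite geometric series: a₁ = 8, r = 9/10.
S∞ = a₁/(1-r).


S∞ = a₁/(1-r) = 8/(1 - 9/10)
= 8/(1/10)
= 80

S∞ = 80


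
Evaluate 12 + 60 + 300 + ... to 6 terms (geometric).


Sₙ = 12×(5^6 - 1)/(5 - 1)
= 12×(15625 - 1)/4
= 12×15624/4
= 46872

S_6 = 46872


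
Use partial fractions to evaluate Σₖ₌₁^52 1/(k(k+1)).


1/(k(k+1)) = 1/k - 1/(k+1) (partial fractions)
Telescoping: Σ = 1 - 1/53 = 52/53

Sum = 52/53


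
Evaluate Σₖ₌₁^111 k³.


n(n+1)/2 = 111×112/2 = 6216
Σk³ = 6216² = 38638656

Σk³ = 38638656


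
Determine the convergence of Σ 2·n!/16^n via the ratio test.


aₙ = 2·n!/16^n
a_{n+1}/aₙ = (n+1)!/16^(n+1) × 16^n/n!  (constant 2 cancels)
= (n+1)/16
L = lim(n→∞) (n+1)/16 = ∞
L > 1 → series DIVERGES

Diverges (ratio test: L = ∞ > 1)


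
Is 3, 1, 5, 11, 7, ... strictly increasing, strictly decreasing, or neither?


Differences: -2, 4, 6, -4
Difference at position 2 is +4 (> 0) but position 1 is -2 (< 0) — sequence both rises and falls
→ NOT monotonic

Not monotonic


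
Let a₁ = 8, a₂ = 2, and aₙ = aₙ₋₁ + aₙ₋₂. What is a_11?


Computing iteratively: 8, 2, 10, 12, 22, 34, 56, 90, 146, 236, 382
a_11 = 382

a_11 = 382


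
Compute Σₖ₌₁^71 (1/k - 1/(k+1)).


Telescoping: adjacent terms cancel.
= 1/1 - 1/72
= 1 - 1/72 = 71/72

Sum = 71/72


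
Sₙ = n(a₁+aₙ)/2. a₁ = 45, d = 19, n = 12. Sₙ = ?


aₙ = 45 + (12-1)×19 = 254
Sₙ = n(a₁+aₙ)/2 = 12×(45+254)/2
= 12×299/2 = 1794

S_12 = 1794


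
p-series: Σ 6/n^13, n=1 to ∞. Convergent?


p-series test: Σ c/n^p converges if p > 1, diverges if p ≤ 1 (constant c > 0 doesn't affect convergence).
p = 13
13 > 1 → CONVERGES

Converges (p = 13 > 1)


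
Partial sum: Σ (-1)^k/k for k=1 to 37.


S = -1 + 1/2 - 1/3 + 1/4 - 1/5 + 1/6 - 1/7 + 1/8 ± ...
= -0.7065
(Full series converges to -ln(2) ≈ -0.6931)

S_37 = -0.7065


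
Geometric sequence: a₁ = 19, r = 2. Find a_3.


aₙ = a₁·r^(n-1)
= 19×2^2
= 19×4
= 76

a_3 = 76


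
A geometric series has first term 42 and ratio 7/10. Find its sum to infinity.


S∞ = a₁/(1-r) = 42/(1 - 7/10)
= 42/(3/10)
= 140

S∞ = 140


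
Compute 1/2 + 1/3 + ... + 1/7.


Σₖ₌2^7 1/k = 1/2 + 1/3 + 1/4 + 1/5 + 1/6 + 1/7
= 223/140
≈ 1.5929

Sum = 223/140 ≈ 1.5929


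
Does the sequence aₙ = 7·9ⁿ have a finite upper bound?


aₙ = 7·9ⁿ → as n→∞, aₙ→∞ (since base 9 > 1)
No finite upper bound exists
The sequence is UNBOUNDED

Unbounded (aₙ → ∞ as n → ∞)


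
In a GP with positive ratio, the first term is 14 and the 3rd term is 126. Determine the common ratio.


r^(n-1) = aₙ/a₁
r^2 = 126/14 = 9
r = 9^(1/2)
= ±3; taking r > 0 gives r = 3

r = 3


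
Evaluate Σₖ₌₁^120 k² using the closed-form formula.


n = 120
n(n+1)(2n+1)/6 = 120×121×241/6
= 3499320/6 = 583220

Σk² = 583220


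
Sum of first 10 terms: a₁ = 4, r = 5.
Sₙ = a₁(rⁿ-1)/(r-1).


Sₙ = 4×(5^10 - 1)/(5 - 1)
= 4×(9765625 - 1)/4
= 4×9765624/4
= 9765624

S_10 = 9765624


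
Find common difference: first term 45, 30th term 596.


d = (aₙ - a₁)/(n-1)
= (596 - 45)/(30-1)
= 551/29 = 19

d = 19


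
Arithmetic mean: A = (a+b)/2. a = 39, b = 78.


AM = (39 + 78)/2 = 117/2 = 58.5

AM = 58.5


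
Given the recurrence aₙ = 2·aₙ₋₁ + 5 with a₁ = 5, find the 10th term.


Computing step by step:
a_1 = 5
a_2 = 15
a_3 = 35
a_4 = 75
a_5 = 155
a_6 = 315
a_7 = 635
a_8 = 1275
a_9 = 2555
a_10 = 5115


a_10 = 5115


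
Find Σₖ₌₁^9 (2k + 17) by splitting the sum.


Σ(2k+17) = 2·Σk + 17·n
= 2·45 + 17·9
= 90 + 153 = 243

Σ = 243


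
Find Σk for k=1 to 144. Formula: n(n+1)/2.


n(n+1)/2 = 144×145/2 = 20880/2 = 10440

Σk = 10440


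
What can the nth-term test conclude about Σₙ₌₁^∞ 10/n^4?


lim(n→∞) 10/n^4 = 0
lim aₙ = 0 → nth-term test is INCONCLUSIVE
(Need other tests; this is actually a convergent p-series with p=4 > 1)

Inconclusive (lim aₙ = 0; need another test)


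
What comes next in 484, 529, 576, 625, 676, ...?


Pattern: perfect squares: n²
Terms: 484, 529, 576, 625, 676
Next term = 729

Next term = 729


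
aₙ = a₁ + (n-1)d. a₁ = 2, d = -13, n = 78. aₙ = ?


aₙ = a₁ + (n-1)d
= 2 + (78-1)×-13
= 2 - 1001
= -999

a_78 = -999


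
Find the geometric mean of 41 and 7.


GM = √(41×7) = √287 = 16.9411

GM = 16.9411


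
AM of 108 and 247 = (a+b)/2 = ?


AM = (108 + 247)/2 = 355/2 = 177.5

AM = 177.5


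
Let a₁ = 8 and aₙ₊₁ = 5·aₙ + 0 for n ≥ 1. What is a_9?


Computing step by step:
a_1 = 8
a_2 = 40
a_3 = 200
a_4 = 1000
a_5 = 5000
a_6 = 25000
a_7 = 125000
a_8 = 625000
a_9 = 3125000


a_9 = 3125000


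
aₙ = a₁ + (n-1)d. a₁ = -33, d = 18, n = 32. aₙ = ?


aₙ = a₁ + (n-1)d
= -33 + (32-1)×18
= -33 + 558
= 525

a_32 = 525


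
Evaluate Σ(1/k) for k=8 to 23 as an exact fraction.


Σₖ₌8^23 1/k = 1/8 + 1/9 + 1/10 + ... + 1/23
= 679055651/594914320
≈ 1.1414

Sum = 679055651/594914320 ≈ 1.1414


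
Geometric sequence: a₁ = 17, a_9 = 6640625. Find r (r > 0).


r^(n-1) = aₙ/a₁
r^8 = 6640625/17 = 390625
r = 390625^(1/8)
= ±5; taking r > 0 gives r = 5

r = 5


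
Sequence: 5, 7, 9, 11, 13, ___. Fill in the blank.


Pattern: arithmetic (d=2)
Terms: 5, 7, 9, 11, 13
Next term = 15

Next term = 15


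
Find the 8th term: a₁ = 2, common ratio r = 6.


aₙ = a₁·r^(n-1)
= 2×6^7
= 2×279936
= 559872

a_8 = 559872


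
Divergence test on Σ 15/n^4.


lim(n→∞) 15/n^4 = 0
lim aₙ = 0 → nth-term test is INCONCLUSIVE
(Need other tests; this is actually a convergent p-series with p=4 > 1)

Inconclusive (lim aₙ = 0; need another test)


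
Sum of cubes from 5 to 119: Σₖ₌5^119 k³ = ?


Σₖ₌5^119 k³ = [119·120/2]² − [4·5/2]²
= 50979600 − 100 = 50979500

Σk³ = 50979500


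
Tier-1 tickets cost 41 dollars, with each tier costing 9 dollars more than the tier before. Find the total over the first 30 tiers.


aₙ = 41 + (30-1)×9 = 302
Sₙ = n(a₁+aₙ)/2 = 30×(41+302)/2
= 30×343/2 = 5145

S_30 = 5145


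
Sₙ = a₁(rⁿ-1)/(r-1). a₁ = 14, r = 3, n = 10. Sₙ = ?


Sₙ = 14×(3^10 - 1)/(3 - 1)
= 14×(59049 - 1)/2
= 14×59048/2
= 413336

S_10 = 413336


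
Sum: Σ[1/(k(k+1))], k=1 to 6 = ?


1/(k(k+1)) = 1/k - 1/(k+1) (partial fractions)
Telescoping: Σ = 1 - 1/7 = 6/7

Sum = 6/7


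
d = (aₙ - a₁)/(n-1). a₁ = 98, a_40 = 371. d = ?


d = (aₙ - a₁)/(n-1)
= (371 - 98)/(40-1)
= 273/39 = 7

d = 7


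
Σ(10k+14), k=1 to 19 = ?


Σ(10k+14) = 10·Σk + 14·n
= 10·190 + 14·19
= 1900 + 266 = 2166

Σ = 2166


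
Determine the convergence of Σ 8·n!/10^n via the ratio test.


aₙ = 8·n!/10^n
a_{n+1}/aₙ = (n+1)!/10^(n+1) × 10^n/n!  (constant 8 cancels)
= (n+1)/10
L = lim(n→∞) (n+1)/10 = ∞
L > 1 → series DIVERGES

Diverges (ratio test: L = ∞ > 1)


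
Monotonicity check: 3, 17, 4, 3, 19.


Differences: 14, -13, -1, 16
Difference at position 1 is +14 (> 0) but position 2 is -13 (< 0) — sequence both rises and falls
→ NOT monotonic

Not monotonic


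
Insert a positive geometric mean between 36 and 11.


GM = √(36×11) = √396 = 19.8997

GM = 19.8997


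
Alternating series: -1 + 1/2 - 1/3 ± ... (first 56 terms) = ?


S = -1 + 1/2 - 1/3 + 1/4 - 1/5 + 1/6 - 1/7 + 1/8 ± ...
= -0.6843
(Full series converges to -ln(2) ≈ -0.6931)

S_56 = -0.6843


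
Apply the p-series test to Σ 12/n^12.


p-series test: Σ c/n^p converges if p > 1, diverges if p ≤ 1 (constant c > 0 doesn't affect convergence).
p = 12
12 > 1 → CONVERGES

Converges (p = 12 > 1)


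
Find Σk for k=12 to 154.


Σₖ₌12^154 k = Σₖ₌₁^154 k − Σₖ₌₁^11 k
= 154·155/2 − 11·12/2
= 11935 − 66 = 11869

Σk = 11869


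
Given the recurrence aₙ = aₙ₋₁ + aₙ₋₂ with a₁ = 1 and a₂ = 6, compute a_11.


Computing iteratively: 1, 6, 7, 13, 20, 33, 53, 86, 139, 225, 364
a_11 = 364

a_11 = 364


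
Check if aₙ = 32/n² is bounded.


a₁ = 32, a₂ = 32/4, a₃ = 32/9, ...
0 < aₙ ≤ 32 for all n ≥ 1
The sequence IS bounded

Bounded (0 < aₙ ≤ 32)


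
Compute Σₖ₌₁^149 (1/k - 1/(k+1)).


Telescoping: adjacent terms cancel.
= 1/1 - 1/150
= 1 - 1/150 = 149/150

Sum = 149/150


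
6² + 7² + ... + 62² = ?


Σₖ₌6^62 k² = Σₖ₌₁^62 k² − Σₖ₌₁^5 k²
= 62·63·125/6 − 5·6·11/6
= 81375 − 55 = 81320

Σk² = 81320


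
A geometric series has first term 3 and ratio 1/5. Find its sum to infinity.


S∞ = a₁/(1-r) = 3/(1 - 1/5)
= 3/(4/5)
= 15/4

S∞ = 15/4


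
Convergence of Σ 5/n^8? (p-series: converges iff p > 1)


p-series test: Σ c/n^p converges if p > 1, diverges if p ≤ 1 (constant c > 0 doesn't affect convergence).
p = 8
8 > 1 → CONVERGES

Converges (p = 8 > 1)


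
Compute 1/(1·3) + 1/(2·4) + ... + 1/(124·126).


1/(k(k+2)) = (1/2)·(1/k - 1/(k+2)) (partial fractions)
Telescoping: Σ = (1/2)·(1 + 1/2 - 1/125 - 1/126) = 11687/15750

Sum = 11687/15750


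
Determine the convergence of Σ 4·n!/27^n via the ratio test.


aₙ = 4·n!/27^n
a_{n+1}/aₙ = (n+1)!/27^(n+1) × 27^n/n!  (constant 4 cancels)
= (n+1)/27
L = lim(n→∞) (n+1)/27 = ∞
L > 1 → series DIVERGES

Diverges (ratio test: L = ∞ > 1)


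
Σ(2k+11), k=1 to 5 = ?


Σ(2k+11) = 2·Σk + 11·n
= 2·15 + 11·5
= 30 + 55 = 85

Σ = 85


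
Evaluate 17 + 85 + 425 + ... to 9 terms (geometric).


Sₙ = 17×(5^9 - 1)/(5 - 1)
= 17×(1953125 - 1)/4
= 17×1953124/4
= 8300777

S_9 = 8300777


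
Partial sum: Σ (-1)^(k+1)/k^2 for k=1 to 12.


S = 1 - 1/4 + 1/9 - 1/16 + 1/25 - 1/36 + 1/49 - 1/64 ± ...
= 0.8193
(Full series converges to +π²/12 ≈ +0.8225)

S_12 = 0.8193


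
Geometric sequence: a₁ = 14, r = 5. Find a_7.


aₙ = a₁·r^(n-1)
= 14×5^6
= 14×15625
= 218750

a_7 = 218750


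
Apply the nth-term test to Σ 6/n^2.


lim(n→∞) 6/n^2 = 0
lim aₙ = 0 → nth-term test is INCONCLUSIVE
(Need other tests; this is actually a convergent p-series with p=2 > 1)

Inconclusive (lim aₙ = 0; need another test)


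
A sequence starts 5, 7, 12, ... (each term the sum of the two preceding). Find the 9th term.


Computing iteratively: 5, 7, 12, 19, 31, 50, 81, 131, 212
a_9 = 212

a_9 = 212


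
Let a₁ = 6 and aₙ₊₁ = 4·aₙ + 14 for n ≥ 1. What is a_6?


Computing step by step:
a_1 = 6
a_2 = 38
a_3 = 166
a_4 = 678
a_5 = 2726
a_6 = 10918


a_6 = 10918


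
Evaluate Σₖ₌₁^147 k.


n(n+1)/2 = 147×148/2 = 21756/2 = 10878

Σk = 10878


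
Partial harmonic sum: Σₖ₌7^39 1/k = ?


Σₖ₌7^39 1/k = 1/7 + 1/8 + 1/9 + ... + 1/39
= 876018803354593/485721041551200
≈ 1.8035

Sum = 876018803354593/485721041551200 ≈ 1.8035


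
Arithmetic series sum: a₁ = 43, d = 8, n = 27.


aₙ = 43 + (27-1)×8 = 251
Sₙ = n(a₁+aₙ)/2 = 27×(43+251)/2
= 27×294/2 = 3969

S_27 = 3969


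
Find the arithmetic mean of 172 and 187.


AM = (172 + 187)/2 = 359/2 = 179.5

AM = 179.5


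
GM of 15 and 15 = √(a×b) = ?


GM = √(15×15) = √225 = 15

GM = 15


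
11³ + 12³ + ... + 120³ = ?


Σₖ₌11^120 k³ = [120·121/2]² − [10·11/2]²
= 52707600 − 3025 = 52704575

Σk³ = 52704575


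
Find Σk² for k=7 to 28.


Σₖ₌7^28 k² = Σₖ₌₁^28 k² − Σₖ₌₁^6 k²
= 28·29·57/6 − 6·7·13/6
= 7714 − 91 = 7623

Σk² = 7623


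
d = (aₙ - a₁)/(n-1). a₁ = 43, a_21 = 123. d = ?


d = (aₙ - a₁)/(n-1)
= (123 - 43)/(21-1)
= 80/20 = 4

d = 4


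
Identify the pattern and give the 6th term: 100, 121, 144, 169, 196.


Pattern: perfect squares: n²
Terms: 100, 121, 144, 169, 196
Next term = 225

Next term = 225


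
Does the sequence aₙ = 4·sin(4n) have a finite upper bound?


For all n, -1 ≤ sin(4n) ≤ 1, so -4 ≤ 4·sin(4n) ≤ 4
Lower bound: -4, Upper bound: 4
The sequence IS bounded

Bounded (-4 ≤ aₙ ≤ 4)


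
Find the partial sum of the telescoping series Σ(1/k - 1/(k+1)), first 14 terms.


Telescoping: adjacent terms cancel.
= 1/1 - 1/15
= 1 - 1/15 = 14/15

Sum = 14/15


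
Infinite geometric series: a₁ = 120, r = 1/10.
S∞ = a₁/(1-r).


S∞ = a₁/(1-r) = 120/(1 - 1/10)
= 120/(9/10)
= 400/3

S∞ = 400/3


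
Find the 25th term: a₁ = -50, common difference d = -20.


aₙ = a₁ + (n-1)d
= -50 + (25-1)×-20
= -50 - 480
= -530

a_25 = -530


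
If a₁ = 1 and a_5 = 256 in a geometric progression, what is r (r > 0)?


r^(n-1) = aₙ/a₁
r^4 = 256/1 = 256
r = 256^(1/4)
= ±4; taking r > 0 gives r = 4

r = 4


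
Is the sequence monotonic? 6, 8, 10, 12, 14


Differences: 2, 2, 2, 2
All differences > 0 → strictly INCREASING

Monotonically increasing


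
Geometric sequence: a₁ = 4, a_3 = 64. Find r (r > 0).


r^(n-1) = aₙ/a₁
r^2 = 64/4 = 16
r = 16^(1/2)
= ±4; taking r > 0 gives r = 4

r = 4
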